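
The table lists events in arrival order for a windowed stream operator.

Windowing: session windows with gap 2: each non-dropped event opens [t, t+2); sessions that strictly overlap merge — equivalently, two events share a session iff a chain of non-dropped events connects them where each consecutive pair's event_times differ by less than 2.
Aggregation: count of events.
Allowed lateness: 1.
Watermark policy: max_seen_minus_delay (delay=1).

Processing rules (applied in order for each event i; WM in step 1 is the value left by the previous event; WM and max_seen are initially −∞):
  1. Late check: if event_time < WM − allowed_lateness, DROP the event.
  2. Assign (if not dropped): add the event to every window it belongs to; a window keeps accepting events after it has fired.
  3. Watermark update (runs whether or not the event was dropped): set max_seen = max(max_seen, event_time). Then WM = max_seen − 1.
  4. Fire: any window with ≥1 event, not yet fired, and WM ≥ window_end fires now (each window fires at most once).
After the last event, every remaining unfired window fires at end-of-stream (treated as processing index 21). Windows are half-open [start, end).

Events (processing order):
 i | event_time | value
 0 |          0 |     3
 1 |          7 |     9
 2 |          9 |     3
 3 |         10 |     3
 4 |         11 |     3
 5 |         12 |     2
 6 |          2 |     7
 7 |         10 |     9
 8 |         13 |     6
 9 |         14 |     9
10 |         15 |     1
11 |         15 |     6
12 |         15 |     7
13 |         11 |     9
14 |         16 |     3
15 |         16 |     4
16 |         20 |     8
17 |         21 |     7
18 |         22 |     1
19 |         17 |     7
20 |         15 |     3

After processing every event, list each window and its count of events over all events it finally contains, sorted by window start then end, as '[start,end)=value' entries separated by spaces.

[0,2)=1 [7,9)=1 [9,18)=12 [20,24)=3

i=0 t=0 v=3: → [0,2); WM=-1
i=1 t=7 v=9: → [7,9); WM=6
i=2 t=9 v=3: → [9,11); WM=8
i=3 t=10 v=3: → [9,12); WM=9
i=4 t=11 v=3: → [9,13); WM=10
i=5 t=12 v=2: → [9,14); WM=11
i=6 t=2 v=7: DROP (t<11-1); WM=11
i=7 t=10 v=9: → [9,14); WM=11
i=8 t=13 v=6: → [9,15); WM=12
i=9 t=14 v=9: → [9,16); WM=13
i=10 t=15 v=1: → [9,17); WM=14
i=11 t=15 v=6: → [9,17); WM=14
i=12 t=15 v=7: → [9,17); WM=14
i=13 t=11 v=9: DROP (t<14-1); WM=14
i=14 t=16 v=3: → [9,18); WM=15
i=15 t=16 v=4: → [9,18); WM=15
i=16 t=20 v=8: → [20,22); WM=19
i=17 t=21 v=7: → [20,23); WM=20
i=18 t=22 v=1: → [20,24); WM=21
i=19 t=17 v=7: DROP (t<21-1); WM=21
i=20 t=15 v=3: DROP (t<21-1); WM=21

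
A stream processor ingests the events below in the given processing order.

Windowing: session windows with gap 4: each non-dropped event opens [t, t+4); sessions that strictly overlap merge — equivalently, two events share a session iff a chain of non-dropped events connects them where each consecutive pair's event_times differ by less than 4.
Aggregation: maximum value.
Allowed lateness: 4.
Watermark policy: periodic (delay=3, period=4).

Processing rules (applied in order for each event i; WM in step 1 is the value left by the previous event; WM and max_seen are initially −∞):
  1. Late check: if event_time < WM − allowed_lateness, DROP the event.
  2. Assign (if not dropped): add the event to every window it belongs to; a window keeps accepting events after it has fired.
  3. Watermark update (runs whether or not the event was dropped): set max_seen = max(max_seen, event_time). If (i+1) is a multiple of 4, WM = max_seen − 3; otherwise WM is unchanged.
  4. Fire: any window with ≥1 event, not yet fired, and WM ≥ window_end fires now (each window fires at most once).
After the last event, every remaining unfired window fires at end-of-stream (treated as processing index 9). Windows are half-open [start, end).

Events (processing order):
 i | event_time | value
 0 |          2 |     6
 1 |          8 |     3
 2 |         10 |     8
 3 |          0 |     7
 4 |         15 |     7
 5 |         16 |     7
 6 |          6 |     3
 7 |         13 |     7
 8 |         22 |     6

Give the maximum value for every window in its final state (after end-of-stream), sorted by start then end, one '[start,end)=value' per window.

[0,6)=7 [6,20)=8 [22,26)=6

i=0 t=2 v=6: → [2,6); WM=−∞
i=1 t=8 v=3: → [8,12); WM=−∞
i=2 t=10 v=8: → [8,14); WM=−∞
i=3 t=0 v=7: → [0,6); WM=7
i=4 t=15 v=7: → [15,19); WM=7
i=5 t=16 v=7: → [15,20); WM=7
i=6 t=6 v=3: → [6,14); WM=7
i=7 t=13 v=7: → [6,20); WM=13
i=8 t=22 v=6: → [22,26); WM=13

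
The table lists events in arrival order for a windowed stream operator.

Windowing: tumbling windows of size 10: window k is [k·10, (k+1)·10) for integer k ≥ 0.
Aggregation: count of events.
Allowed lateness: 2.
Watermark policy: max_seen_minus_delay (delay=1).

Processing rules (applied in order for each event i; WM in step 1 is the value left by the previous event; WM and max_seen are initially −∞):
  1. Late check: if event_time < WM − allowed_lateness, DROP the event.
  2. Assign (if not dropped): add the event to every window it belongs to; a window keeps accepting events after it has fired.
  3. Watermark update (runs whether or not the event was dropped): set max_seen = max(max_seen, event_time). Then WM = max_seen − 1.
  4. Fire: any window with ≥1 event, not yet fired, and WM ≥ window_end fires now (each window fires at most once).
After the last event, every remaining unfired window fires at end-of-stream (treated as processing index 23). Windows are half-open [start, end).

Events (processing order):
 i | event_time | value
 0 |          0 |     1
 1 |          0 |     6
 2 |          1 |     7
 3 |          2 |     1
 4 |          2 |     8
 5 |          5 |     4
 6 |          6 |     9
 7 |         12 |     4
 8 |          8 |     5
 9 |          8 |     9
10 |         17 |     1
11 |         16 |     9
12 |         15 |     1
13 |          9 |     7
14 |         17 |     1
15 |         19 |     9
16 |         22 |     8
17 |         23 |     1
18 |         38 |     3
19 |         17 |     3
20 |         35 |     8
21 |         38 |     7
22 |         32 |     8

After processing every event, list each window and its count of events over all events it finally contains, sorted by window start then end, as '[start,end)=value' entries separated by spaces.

i=0 t=0 v=1: → [0,10); WM=-1
i=1 t=0 v=6: → [0,10); WM=-1
i=2 t=1 v=7: → [0,10); WM=0
i=3 t=2 v=1: → [0,10); WM=1
i=4 t=2 v=8: → [0,10); WM=1
i=5 t=5 v=4: → [0,10); WM=4
i=6 t=6 v=9: → [0,10); WM=5
i=7 t=12 v=4: → [10,20); WM=11; [0,10) fires=7
i=8 t=8 v=5: DROP (t<11-2); WM=11
i=9 t=8 v=9: DROP (t<11-2); WM=11
i=10 t=17 v=1: → [10,20); WM=16
i=11 t=16 v=9: → [10,20); WM=16
i=12 t=15 v=1: → [10,20); WM=16
i=13 t=9 v=7: DROP (t<16-2); WM=16
i=14 t=17 v=1: → [10,20); WM=16
i=15 t=19 v=9: → [10,20); WM=18
i=16 t=22 v=8: → [20,30); WM=21; [10,20) fires=6
i=17 t=23 v=1: → [20,30); WM=22
i=18 t=38 v=3: → [30,40); WM=37; [20,30) fires=2
i=19 t=17 v=3: DROP (t<37-2); WM=37
i=20 t=35 v=8: → [30,40); WM=37
i=21 t=38 v=7: → [30,40); WM=37
i=22 t=32 v=8: DROP (t<37-2); WM=37

[0,10)=7 [10,20)=6 [20,30)=2 [30,40)=3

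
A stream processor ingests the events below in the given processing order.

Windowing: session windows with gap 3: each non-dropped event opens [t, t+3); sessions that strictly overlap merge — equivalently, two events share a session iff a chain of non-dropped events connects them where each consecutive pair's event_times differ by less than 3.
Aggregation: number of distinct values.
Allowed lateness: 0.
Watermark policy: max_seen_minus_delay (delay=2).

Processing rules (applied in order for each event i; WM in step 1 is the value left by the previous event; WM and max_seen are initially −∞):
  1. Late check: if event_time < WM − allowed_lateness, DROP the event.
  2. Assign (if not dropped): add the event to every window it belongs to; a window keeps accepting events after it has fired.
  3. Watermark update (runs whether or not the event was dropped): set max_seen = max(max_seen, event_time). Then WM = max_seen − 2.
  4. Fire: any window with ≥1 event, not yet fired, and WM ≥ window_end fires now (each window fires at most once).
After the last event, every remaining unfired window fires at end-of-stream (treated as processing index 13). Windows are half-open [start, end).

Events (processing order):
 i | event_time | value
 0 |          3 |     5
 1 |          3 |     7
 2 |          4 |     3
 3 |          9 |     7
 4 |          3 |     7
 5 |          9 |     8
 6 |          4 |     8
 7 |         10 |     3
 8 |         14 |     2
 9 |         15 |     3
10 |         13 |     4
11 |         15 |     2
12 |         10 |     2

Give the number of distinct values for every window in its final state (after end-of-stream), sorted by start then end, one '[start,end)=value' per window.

i=0 t=3 v=5: → [3,6); WM=1
i=1 t=3 v=7: → [3,6); WM=1
i=2 t=4 v=3: → [3,7); WM=2
i=3 t=9 v=7: → [9,12); WM=7
i=4 t=3 v=7: DROP (t<7-0); WM=7
i=5 t=9 v=8: → [9,12); WM=7
i=6 t=4 v=8: DROP (t<7-0); WM=7
i=7 t=10 v=3: → [9,13); WM=8
i=8 t=14 v=2: → [14,17); WM=12
i=9 t=15 v=3: → [14,18); WM=13
i=10 t=13 v=4: → [13,18); WM=13
i=11 t=15 v=2: → [13,18); WM=13
i=12 t=10 v=2: DROP (t<13-0); WM=13

[3,7)=3 [9,13)=3 [13,18)=3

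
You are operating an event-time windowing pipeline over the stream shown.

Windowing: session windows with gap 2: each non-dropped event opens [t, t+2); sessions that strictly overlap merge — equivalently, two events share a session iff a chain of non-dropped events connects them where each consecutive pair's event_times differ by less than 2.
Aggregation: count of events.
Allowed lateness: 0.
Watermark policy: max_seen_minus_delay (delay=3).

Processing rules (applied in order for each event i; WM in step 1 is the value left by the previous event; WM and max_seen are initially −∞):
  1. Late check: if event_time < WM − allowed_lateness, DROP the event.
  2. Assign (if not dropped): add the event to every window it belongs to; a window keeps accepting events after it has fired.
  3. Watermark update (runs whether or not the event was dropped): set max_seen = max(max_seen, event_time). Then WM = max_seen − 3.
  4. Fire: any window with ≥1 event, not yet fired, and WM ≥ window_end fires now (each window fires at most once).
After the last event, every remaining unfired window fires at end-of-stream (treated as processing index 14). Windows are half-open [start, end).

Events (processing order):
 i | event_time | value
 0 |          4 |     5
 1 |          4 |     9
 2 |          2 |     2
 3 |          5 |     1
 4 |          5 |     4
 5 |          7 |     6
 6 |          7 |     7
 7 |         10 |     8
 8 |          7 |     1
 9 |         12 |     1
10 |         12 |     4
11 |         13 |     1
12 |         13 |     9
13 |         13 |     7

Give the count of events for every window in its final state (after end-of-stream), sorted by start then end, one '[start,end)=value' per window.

[2,4)=1 [4,7)=4 [7,9)=3 [10,12)=1 [12,15)=5

i=0 t=4 v=5: → [4,6); WM=1
i=1 t=4 v=9: → [4,6); WM=1
i=2 t=2 v=2: → [2,4); WM=1
i=3 t=5 v=1: → [4,7); WM=2
i=4 t=5 v=4: → [4,7); WM=2
i=5 t=7 v=6: → [7,9); WM=4
i=6 t=7 v=7: → [7,9); WM=4
i=7 t=10 v=8: → [10,12); WM=7
i=8 t=7 v=1: → [7,9); WM=7
i=9 t=12 v=1: → [12,14); WM=9
i=10 t=12 v=4: → [12,14); WM=9
i=11 t=13 v=1: → [12,15); WM=10
i=12 t=13 v=9: → [12,15); WM=10
i=13 t=13 v=7: → [12,15); WM=10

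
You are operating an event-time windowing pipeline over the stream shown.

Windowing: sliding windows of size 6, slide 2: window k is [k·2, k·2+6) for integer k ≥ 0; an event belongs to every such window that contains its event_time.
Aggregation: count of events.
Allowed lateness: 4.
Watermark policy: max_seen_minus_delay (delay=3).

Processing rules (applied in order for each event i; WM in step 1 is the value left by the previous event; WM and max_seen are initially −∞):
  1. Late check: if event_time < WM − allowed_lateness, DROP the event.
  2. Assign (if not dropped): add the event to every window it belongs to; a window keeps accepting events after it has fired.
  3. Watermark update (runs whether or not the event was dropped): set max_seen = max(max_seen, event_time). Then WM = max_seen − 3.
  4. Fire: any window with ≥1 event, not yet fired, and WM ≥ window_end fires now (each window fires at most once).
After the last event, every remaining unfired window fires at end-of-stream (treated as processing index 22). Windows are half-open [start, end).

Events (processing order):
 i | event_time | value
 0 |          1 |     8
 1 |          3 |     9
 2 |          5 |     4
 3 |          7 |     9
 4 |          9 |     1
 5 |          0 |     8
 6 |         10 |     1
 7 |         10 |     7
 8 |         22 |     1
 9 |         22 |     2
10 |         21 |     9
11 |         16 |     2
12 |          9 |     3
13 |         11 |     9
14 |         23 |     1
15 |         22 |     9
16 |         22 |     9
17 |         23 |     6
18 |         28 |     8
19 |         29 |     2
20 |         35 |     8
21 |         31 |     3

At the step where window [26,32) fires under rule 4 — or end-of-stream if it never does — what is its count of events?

i=0 t=1 v=8: → [0,6); WM=-2
i=1 t=3 v=9: → [2,8),[0,6); WM=0
i=2 t=5 v=4: → [4,10),[2,8),[0,6); WM=2
i=3 t=7 v=9: → [6,12),[4,10),[2,8); WM=4
i=4 t=9 v=1: → [8,14),[6,12),[4,10); WM=6; [0,6) fires=3
i=5 t=0 v=8: DROP (t<6-4); WM=6
i=6 t=10 v=1: → [10,16),[8,14),[6,12); WM=7
i=7 t=10 v=7: → [10,16),[8,14),[6,12); WM=7
i=8 t=22 v=1: → [22,28),[20,26),[18,24); WM=19; [2,8) fires=3 [4,10) fires=3 [6,12) fires=4 [8,14) fires=3 [10,16) fires=2
i=9 t=22 v=2: → [22,28),[20,26),[18,24); WM=19
i=10 t=21 v=9: → [20,26),[18,24),[16,22); WM=19
i=11 t=16 v=2: → [16,22),[14,20),[12,18); WM=19; [12,18) fires=1
i=12 t=9 v=3: DROP (t<19-4); WM=19
i=13 t=11 v=9: DROP (t<19-4); WM=19
i=14 t=23 v=1: → [22,28),[20,26),[18,24); WM=20; [14,20) fires=1
i=15 t=22 v=9: → [22,28),[20,26),[18,24); WM=20
i=16 t=22 v=9: → [22,28),[20,26),[18,24); WM=20
i=17 t=23 v=6: → [22,28),[20,26),[18,24); WM=20
i=18 t=28 v=8: → [28,34),[26,32),[24,30); WM=25; [16,22) fires=2 [18,24) fires=7
i=19 t=29 v=2: → [28,34),[26,32),[24,30); WM=26; [20,26) fires=7
i=20 t=35 v=8: → [34,40),[32,38),[30,36); WM=32; [22,28) fires=6 [24,30) fires=2 [26,32) fires=2
i=21 t=31 v=3: → [30,36),[28,34),[26,32); WM=32

2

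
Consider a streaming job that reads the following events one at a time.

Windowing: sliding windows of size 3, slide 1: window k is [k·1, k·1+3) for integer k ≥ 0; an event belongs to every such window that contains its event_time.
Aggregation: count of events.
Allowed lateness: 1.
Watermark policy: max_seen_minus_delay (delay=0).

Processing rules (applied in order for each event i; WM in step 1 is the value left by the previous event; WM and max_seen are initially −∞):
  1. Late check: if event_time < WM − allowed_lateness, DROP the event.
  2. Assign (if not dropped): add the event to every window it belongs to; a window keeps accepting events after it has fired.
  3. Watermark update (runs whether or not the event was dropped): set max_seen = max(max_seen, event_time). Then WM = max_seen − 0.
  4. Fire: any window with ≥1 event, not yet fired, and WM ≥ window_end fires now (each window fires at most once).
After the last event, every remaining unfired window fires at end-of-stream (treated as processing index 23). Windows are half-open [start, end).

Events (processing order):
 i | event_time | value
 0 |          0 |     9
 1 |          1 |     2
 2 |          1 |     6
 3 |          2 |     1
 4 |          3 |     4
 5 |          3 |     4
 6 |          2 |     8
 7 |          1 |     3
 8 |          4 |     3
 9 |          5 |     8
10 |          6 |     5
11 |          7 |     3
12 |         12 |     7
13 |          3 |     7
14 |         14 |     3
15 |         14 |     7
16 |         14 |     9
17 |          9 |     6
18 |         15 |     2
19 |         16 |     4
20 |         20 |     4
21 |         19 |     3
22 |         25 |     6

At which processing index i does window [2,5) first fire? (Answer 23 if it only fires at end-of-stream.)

9

i=0 t=0 v=9: → [0,3); WM=0
i=1 t=1 v=2: → [1,4),[0,3); WM=1
i=2 t=1 v=6: → [1,4),[0,3); WM=1
i=3 t=2 v=1: → [2,5),[1,4),[0,3); WM=2
i=4 t=3 v=4: → [3,6),[2,5),[1,4); WM=3; [0,3) fires=4
i=5 t=3 v=4: → [3,6),[2,5),[1,4); WM=3
i=6 t=2 v=8: → [2,5),[1,4),[0,3); WM=3
i=7 t=1 v=3: DROP (t<3-1); WM=3
i=8 t=4 v=3: → [4,7),[3,6),[2,5); WM=4; [1,4) fires=6
i=9 t=5 v=8: → [5,8),[4,7),[3,6); WM=5; [2,5) fires=5
i=10 t=6 v=5: → [6,9),[5,8),[4,7); WM=6; [3,6) fires=4
i=11 t=7 v=3: → [7,10),[6,9),[5,8); WM=7; [4,7) fires=3
i=12 t=12 v=7: → [12,15),[11,14),[10,13); WM=12; [5,8) fires=3 [6,9) fires=2 [7,10) fires=1
i=13 t=3 v=7: DROP (t<12-1); WM=12
i=14 t=14 v=3: → [14,17),[13,16),[12,15); WM=14; [10,13) fires=1 [11,14) fires=1
i=15 t=14 v=7: → [14,17),[13,16),[12,15); WM=14
i=16 t=14 v=9: → [14,17),[13,16),[12,15); WM=14
i=17 t=9 v=6: DROP (t<14-1); WM=14
i=18 t=15 v=2: → [15,18),[14,17),[13,16); WM=15; [12,15) fires=4
i=19 t=16 v=4: → [16,19),[15,18),[14,17); WM=16; [13,16) fires=4
i=20 t=20 v=4: → [20,23),[19,22),[18,21); WM=20; [14,17) fires=5 [15,18) fires=2 [16,19) fires=1
i=21 t=19 v=3: → [19,22),[18,21),[17,20); WM=20; [17,20) fires=1
i=22 t=25 v=6: → [25,28),[24,27),[23,26); WM=25; [18,21) fires=2 [19,22) fires=2 [20,23) fires=1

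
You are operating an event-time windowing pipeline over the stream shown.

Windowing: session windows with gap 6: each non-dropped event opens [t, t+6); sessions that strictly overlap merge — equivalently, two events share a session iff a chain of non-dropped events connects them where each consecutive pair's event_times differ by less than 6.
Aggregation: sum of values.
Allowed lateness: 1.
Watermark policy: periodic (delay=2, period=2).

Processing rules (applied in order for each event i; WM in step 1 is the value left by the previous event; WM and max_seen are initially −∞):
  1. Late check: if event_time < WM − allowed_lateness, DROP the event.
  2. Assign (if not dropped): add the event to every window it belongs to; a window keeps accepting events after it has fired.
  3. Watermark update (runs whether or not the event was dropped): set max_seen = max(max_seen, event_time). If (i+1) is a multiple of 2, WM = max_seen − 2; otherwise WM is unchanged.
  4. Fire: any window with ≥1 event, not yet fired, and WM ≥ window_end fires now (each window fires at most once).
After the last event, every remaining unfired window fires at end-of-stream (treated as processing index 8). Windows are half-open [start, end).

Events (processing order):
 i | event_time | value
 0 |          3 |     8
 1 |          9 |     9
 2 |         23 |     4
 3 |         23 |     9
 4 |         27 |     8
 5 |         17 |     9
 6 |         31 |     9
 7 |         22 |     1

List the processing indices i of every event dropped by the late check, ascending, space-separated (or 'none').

5 7

i=0 t=3 v=8: → [3,9); WM=−∞
i=1 t=9 v=9: → [9,15); WM=7
i=2 t=23 v=4: → [23,29); WM=7
i=3 t=23 v=9: → [23,29); WM=21
i=4 t=27 v=8: → [23,33); WM=21
i=5 t=17 v=9: DROP (t<21-1); WM=25
i=6 t=31 v=9: → [23,37); WM=25
i=7 t=22 v=1: DROP (t<25-1); WM=29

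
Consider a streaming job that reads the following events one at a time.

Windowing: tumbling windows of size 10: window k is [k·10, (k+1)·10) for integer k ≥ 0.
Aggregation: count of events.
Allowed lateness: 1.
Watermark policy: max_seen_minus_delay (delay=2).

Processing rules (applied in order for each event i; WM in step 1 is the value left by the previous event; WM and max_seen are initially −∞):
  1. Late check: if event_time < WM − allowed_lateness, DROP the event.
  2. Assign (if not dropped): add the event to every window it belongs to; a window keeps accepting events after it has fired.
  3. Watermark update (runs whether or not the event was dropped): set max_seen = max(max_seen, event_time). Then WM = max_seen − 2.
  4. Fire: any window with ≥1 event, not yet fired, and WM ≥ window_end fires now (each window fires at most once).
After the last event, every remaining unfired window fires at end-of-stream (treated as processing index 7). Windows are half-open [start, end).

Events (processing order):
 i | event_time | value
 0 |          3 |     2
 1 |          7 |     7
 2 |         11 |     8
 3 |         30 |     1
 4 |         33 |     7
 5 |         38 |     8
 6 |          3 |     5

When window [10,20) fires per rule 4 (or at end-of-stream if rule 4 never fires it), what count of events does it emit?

1

i=0 t=3 v=2: → [0,10); WM=1
i=1 t=7 v=7: → [0,10); WM=5
i=2 t=11 v=8: → [10,20); WM=9
i=3 t=30 v=1: → [30,40); WM=28; [0,10) fires=2 [10,20) fires=1
i=4 t=33 v=7: → [30,40); WM=31
i=5 t=38 v=8: → [30,40); WM=36
i=6 t=3 v=5: DROP (t<36-1); WM=36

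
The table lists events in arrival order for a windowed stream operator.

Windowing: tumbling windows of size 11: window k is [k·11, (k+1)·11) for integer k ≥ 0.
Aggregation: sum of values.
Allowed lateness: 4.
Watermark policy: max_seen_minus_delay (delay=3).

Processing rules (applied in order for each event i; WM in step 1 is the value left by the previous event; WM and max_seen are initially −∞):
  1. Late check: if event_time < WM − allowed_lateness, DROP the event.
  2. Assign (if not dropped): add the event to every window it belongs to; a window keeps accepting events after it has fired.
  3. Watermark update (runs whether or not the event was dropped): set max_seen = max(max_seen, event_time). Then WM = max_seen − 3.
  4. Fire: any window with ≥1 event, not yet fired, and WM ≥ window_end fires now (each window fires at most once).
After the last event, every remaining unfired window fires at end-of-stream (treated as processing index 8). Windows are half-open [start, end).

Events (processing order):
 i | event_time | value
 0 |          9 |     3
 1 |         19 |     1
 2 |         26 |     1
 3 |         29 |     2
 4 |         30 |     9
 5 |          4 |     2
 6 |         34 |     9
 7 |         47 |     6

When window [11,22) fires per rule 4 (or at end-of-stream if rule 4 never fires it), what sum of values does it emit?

1

i=0 t=9 v=3: → [0,11); WM=6
i=1 t=19 v=1: → [11,22); WM=16; [0,11) fires=3
i=2 t=26 v=1: → [22,33); WM=23; [11,22) fires=1
i=3 t=29 v=2: → [22,33); WM=26
i=4 t=30 v=9: → [22,33); WM=27
i=5 t=4 v=2: DROP (t<27-4); WM=27
i=6 t=34 v=9: → [33,44); WM=31
i=7 t=47 v=6: → [44,55); WM=44; [22,33) fires=12 [33,44) fires=9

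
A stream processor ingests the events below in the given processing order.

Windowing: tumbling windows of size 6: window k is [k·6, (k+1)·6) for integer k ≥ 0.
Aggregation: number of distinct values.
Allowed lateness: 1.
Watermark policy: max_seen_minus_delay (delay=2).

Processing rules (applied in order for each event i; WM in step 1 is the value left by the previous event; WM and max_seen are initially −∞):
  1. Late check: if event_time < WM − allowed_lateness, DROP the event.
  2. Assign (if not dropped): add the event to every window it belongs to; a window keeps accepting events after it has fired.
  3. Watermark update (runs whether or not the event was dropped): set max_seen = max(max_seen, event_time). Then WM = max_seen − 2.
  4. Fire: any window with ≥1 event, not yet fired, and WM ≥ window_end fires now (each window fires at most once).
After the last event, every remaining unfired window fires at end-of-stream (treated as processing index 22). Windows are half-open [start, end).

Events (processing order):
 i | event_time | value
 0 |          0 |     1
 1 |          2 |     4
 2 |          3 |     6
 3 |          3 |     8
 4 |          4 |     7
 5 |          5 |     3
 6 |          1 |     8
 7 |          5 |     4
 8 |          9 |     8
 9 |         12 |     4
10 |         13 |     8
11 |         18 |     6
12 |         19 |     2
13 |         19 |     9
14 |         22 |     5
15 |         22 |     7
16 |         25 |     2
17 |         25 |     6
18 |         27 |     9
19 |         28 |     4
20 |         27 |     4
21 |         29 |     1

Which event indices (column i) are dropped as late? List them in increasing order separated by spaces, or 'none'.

6

i=0 t=0 v=1: → [0,6); WM=-2
i=1 t=2 v=4: → [0,6); WM=0
i=2 t=3 v=6: → [0,6); WM=1
i=3 t=3 v=8: → [0,6); WM=1
i=4 t=4 v=7: → [0,6); WM=2
i=5 t=5 v=3: → [0,6); WM=3
i=6 t=1 v=8: DROP (t<3-1); WM=3
i=7 t=5 v=4: → [0,6); WM=3
i=8 t=9 v=8: → [6,12); WM=7; [0,6) fires=6
i=9 t=12 v=4: → [12,18); WM=10
i=10 t=13 v=8: → [12,18); WM=11
i=11 t=18 v=6: → [18,24); WM=16; [6,12) fires=1
i=12 t=19 v=2: → [18,24); WM=17
i=13 t=19 v=9: → [18,24); WM=17
i=14 t=22 v=5: → [18,24); WM=20; [12,18) fires=2
i=15 t=22 v=7: → [18,24); WM=20
i=16 t=25 v=2: → [24,30); WM=23
i=17 t=25 v=6: → [24,30); WM=23
i=18 t=27 v=9: → [24,30); WM=25; [18,24) fires=5
i=19 t=28 v=4: → [24,30); WM=26
i=20 t=27 v=4: → [24,30); WM=26
i=21 t=29 v=1: → [24,30); WM=27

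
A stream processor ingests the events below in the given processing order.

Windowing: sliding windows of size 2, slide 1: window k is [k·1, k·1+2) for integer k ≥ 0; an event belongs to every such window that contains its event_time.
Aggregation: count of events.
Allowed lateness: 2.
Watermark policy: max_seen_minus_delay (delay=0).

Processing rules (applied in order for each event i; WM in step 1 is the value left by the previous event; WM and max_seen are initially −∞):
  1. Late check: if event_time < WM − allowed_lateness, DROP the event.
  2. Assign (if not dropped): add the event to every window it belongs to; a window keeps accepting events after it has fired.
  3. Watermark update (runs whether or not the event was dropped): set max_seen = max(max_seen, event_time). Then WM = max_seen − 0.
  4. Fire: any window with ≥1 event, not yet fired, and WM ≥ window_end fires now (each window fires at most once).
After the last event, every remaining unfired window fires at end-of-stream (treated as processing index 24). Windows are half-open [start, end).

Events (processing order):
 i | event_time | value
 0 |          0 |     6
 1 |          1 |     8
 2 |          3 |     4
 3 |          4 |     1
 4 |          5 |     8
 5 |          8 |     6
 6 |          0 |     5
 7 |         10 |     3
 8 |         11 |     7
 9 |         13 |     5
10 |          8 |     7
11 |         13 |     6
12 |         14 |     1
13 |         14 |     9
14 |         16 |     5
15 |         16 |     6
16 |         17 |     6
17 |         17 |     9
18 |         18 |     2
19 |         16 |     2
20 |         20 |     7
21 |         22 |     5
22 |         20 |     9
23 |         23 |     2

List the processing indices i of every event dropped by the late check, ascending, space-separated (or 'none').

i=0 t=0 v=6: → [0,2); WM=0
i=1 t=1 v=8: → [1,3),[0,2); WM=1
i=2 t=3 v=4: → [3,5),[2,4); WM=3; [0,2) fires=2 [1,3) fires=1
i=3 t=4 v=1: → [4,6),[3,5); WM=4; [2,4) fires=1
i=4 t=5 v=8: → [5,7),[4,6); WM=5; [3,5) fires=2
i=5 t=8 v=6: → [8,10),[7,9); WM=8; [4,6) fires=2 [5,7) fires=1
i=6 t=0 v=5: DROP (t<8-2); WM=8
i=7 t=10 v=3: → [10,12),[9,11); WM=10; [7,9) fires=1 [8,10) fires=1
i=8 t=11 v=7: → [11,13),[10,12); WM=11; [9,11) fires=1
i=9 t=13 v=5: → [13,15),[12,14); WM=13; [10,12) fires=2 [11,13) fires=1
i=10 t=8 v=7: DROP (t<13-2); WM=13
i=11 t=13 v=6: → [13,15),[12,14); WM=13
i=12 t=14 v=1: → [14,16),[13,15); WM=14; [12,14) fires=2
i=13 t=14 v=9: → [14,16),[13,15); WM=14
i=14 t=16 v=5: → [16,18),[15,17); WM=16; [13,15) fires=4 [14,16) fires=2
i=15 t=16 v=6: → [16,18),[15,17); WM=16
i=16 t=17 v=6: → [17,19),[16,18); WM=17; [15,17) fires=2
i=17 t=17 v=9: → [17,19),[16,18); WM=17
i=18 t=18 v=2: → [18,20),[17,19); WM=18; [16,18) fires=4
i=19 t=16 v=2: → [16,18),[15,17); WM=18
i=20 t=20 v=7: → [20,22),[19,21); WM=20; [17,19) fires=3 [18,20) fires=1
i=21 t=22 v=5: → [22,24),[21,23); WM=22; [19,21) fires=1 [20,22) fires=1
i=22 t=20 v=9: → [20,22),[19,21); WM=22
i=23 t=23 v=2: → [23,25),[22,24); WM=23; [21,23) fires=1

6 10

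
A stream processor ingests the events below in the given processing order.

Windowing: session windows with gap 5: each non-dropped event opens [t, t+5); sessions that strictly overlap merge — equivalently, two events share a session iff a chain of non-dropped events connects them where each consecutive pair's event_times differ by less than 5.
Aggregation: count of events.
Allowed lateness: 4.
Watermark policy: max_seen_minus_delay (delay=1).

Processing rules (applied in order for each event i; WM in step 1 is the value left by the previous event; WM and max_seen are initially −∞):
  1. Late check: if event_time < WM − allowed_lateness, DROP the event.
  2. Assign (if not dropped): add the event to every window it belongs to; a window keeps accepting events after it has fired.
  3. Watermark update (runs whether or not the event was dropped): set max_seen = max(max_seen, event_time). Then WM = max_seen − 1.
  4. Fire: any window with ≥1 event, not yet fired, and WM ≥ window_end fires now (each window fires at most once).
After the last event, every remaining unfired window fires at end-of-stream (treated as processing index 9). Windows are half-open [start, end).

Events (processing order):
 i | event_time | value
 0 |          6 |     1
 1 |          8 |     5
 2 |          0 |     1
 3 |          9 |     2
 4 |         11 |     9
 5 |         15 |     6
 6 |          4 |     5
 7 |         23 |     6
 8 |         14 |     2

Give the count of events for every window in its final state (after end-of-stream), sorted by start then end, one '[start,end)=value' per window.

[6,20)=5 [23,28)=1

i=0 t=6 v=1: → [6,11); WM=5
i=1 t=8 v=5: → [6,13); WM=7
i=2 t=0 v=1: DROP (t<7-4); WM=7
i=3 t=9 v=2: → [6,14); WM=8
i=4 t=11 v=9: → [6,16); WM=10
i=5 t=15 v=6: → [6,20); WM=14
i=6 t=4 v=5: DROP (t<14-4); WM=14
i=7 t=23 v=6: → [23,28); WM=22
i=8 t=14 v=2: DROP (t<22-4); WM=22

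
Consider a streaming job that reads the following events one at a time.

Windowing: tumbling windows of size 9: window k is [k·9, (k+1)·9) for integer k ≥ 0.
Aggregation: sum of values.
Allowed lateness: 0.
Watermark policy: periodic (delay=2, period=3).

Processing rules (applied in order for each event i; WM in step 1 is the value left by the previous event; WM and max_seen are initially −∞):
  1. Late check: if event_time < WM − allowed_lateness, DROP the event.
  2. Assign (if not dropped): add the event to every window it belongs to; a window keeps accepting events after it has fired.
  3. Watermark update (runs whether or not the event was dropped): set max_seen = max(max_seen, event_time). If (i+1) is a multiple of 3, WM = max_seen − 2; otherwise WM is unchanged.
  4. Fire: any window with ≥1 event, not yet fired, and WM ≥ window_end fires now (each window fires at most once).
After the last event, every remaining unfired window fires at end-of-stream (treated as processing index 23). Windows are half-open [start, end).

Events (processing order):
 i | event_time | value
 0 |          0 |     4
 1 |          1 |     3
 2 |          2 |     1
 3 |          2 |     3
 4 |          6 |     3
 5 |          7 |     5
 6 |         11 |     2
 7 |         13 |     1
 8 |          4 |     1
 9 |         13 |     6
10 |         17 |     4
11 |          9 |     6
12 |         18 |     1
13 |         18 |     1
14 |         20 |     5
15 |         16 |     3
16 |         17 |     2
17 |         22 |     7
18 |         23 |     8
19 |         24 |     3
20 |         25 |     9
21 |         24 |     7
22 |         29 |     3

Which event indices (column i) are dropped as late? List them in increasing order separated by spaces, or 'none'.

i=0 t=0 v=4: → [0,9); WM=−∞
i=1 t=1 v=3: → [0,9); WM=−∞
i=2 t=2 v=1: → [0,9); WM=0
i=3 t=2 v=3: → [0,9); WM=0
i=4 t=6 v=3: → [0,9); WM=0
i=5 t=7 v=5: → [0,9); WM=5
i=6 t=11 v=2: → [9,18); WM=5
i=7 t=13 v=1: → [9,18); WM=5
i=8 t=4 v=1: DROP (t<5-0); WM=11; [0,9) fires=19
i=9 t=13 v=6: → [9,18); WM=11
i=10 t=17 v=4: → [9,18); WM=11
i=11 t=9 v=6: DROP (t<11-0); WM=15
i=12 t=18 v=1: → [18,27); WM=15
i=13 t=18 v=1: → [18,27); WM=15
i=14 t=20 v=5: → [18,27); WM=18; [9,18) fires=13
i=15 t=16 v=3: DROP (t<18-0); WM=18
i=16 t=17 v=2: DROP (t<18-0); WM=18
i=17 t=22 v=7: → [18,27); WM=20
i=18 t=23 v=8: → [18,27); WM=20
i=19 t=24 v=3: → [18,27); WM=20
i=20 t=25 v=9: → [18,27); WM=23
i=21 t=24 v=7: → [18,27); WM=23
i=22 t=29 v=3: → [27,36); WM=23

8 11 15 16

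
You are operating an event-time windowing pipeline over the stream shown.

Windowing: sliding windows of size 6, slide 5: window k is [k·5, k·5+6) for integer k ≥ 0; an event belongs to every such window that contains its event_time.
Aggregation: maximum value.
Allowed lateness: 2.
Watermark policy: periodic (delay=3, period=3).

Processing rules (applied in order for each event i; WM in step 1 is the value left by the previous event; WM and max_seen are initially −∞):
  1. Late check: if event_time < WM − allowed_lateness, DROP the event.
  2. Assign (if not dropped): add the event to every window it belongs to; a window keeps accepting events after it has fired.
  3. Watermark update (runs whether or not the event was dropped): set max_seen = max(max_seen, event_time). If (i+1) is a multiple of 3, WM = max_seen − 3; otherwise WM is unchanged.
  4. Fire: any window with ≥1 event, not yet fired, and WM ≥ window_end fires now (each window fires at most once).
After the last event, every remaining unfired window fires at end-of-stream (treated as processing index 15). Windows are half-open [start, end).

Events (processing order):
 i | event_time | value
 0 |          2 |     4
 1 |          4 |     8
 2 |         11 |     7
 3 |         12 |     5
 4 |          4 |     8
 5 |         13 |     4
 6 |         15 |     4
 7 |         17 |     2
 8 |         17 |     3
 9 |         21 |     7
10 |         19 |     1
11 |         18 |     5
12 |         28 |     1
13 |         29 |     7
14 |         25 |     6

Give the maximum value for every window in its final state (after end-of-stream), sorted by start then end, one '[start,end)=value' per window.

[0,6)=8 [10,16)=7 [15,21)=5 [20,26)=7 [25,31)=7

i=0 t=2 v=4: → [0,6); WM=−∞
i=1 t=4 v=8: → [0,6); WM=−∞
i=2 t=11 v=7: → [10,16); WM=8; [0,6) fires=8
i=3 t=12 v=5: → [10,16); WM=8
i=4 t=4 v=8: DROP (t<8-2); WM=8
i=5 t=13 v=4: → [10,16); WM=10
i=6 t=15 v=4: → [15,21),[10,16); WM=10
i=7 t=17 v=2: → [15,21); WM=10
i=8 t=17 v=3: → [15,21); WM=14
i=9 t=21 v=7: → [20,26); WM=14
i=10 t=19 v=1: → [15,21); WM=14
i=11 t=18 v=5: → [15,21); WM=18; [10,16) fires=7
i=12 t=28 v=1: → [25,31); WM=18
i=13 t=29 v=7: → [25,31); WM=18
i=14 t=25 v=6: → [25,31),[20,26); WM=26; [15,21) fires=5 [20,26) fires=7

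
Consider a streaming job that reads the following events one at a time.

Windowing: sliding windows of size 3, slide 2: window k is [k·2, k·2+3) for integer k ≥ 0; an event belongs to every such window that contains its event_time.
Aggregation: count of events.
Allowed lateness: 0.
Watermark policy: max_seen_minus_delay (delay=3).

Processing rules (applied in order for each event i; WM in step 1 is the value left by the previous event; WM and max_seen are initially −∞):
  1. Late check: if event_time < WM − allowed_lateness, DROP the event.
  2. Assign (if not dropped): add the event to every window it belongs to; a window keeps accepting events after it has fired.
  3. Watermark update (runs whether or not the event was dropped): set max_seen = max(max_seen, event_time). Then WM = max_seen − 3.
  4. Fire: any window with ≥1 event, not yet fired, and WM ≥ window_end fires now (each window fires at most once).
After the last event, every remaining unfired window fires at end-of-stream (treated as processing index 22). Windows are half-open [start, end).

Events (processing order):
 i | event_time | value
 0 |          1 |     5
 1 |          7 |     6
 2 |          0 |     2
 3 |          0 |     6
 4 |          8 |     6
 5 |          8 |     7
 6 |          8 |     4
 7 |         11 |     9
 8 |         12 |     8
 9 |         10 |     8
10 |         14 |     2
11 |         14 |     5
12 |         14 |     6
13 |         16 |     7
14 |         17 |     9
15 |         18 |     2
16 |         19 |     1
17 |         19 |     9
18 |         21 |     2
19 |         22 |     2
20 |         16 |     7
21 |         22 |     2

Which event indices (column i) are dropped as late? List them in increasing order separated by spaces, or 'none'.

i=0 t=1 v=5: → [0,3); WM=-2
i=1 t=7 v=6: → [6,9); WM=4; [0,3) fires=1
i=2 t=0 v=2: DROP (t<4-0); WM=4
i=3 t=0 v=6: DROP (t<4-0); WM=4
i=4 t=8 v=6: → [8,11),[6,9); WM=5
i=5 t=8 v=7: → [8,11),[6,9); WM=5
i=6 t=8 v=4: → [8,11),[6,9); WM=5
i=7 t=11 v=9: → [10,13); WM=8
i=8 t=12 v=8: → [12,15),[10,13); WM=9; [6,9) fires=4
i=9 t=10 v=8: → [10,13),[8,11); WM=9
i=10 t=14 v=2: → [14,17),[12,15); WM=11; [8,11) fires=4
i=11 t=14 v=5: → [14,17),[12,15); WM=11
i=12 t=14 v=6: → [14,17),[12,15); WM=11
i=13 t=16 v=7: → [16,19),[14,17); WM=13; [10,13) fires=3
i=14 t=17 v=9: → [16,19); WM=14
i=15 t=18 v=2: → [18,21),[16,19); WM=15; [12,15) fires=4
i=16 t=19 v=1: → [18,21); WM=16
i=17 t=19 v=9: → [18,21); WM=16
i=18 t=21 v=2: → [20,23); WM=18; [14,17) fires=4
i=19 t=22 v=2: → [22,25),[20,23); WM=19; [16,19) fires=3
i=20 t=16 v=7: DROP (t<19-0); WM=19
i=21 t=22 v=2: → [22,25),[20,23); WM=19

2 3 20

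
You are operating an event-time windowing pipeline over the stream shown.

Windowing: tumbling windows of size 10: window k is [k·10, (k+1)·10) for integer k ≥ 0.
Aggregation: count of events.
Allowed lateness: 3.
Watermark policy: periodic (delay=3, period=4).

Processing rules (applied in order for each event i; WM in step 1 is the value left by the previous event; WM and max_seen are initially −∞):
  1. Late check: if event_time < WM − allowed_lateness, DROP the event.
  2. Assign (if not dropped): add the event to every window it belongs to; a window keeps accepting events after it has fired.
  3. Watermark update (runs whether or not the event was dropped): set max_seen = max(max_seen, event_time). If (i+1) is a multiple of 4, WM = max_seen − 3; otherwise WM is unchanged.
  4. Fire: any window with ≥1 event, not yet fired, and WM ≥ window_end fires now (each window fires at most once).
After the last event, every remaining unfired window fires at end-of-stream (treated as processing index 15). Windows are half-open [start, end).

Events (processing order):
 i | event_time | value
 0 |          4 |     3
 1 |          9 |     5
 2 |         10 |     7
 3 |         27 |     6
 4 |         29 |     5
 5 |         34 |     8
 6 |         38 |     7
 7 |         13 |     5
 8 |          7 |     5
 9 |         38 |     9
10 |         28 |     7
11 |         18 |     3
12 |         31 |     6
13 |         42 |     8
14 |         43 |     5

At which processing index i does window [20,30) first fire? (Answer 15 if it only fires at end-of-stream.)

7

i=0 t=4 v=3: → [0,10); WM=−∞
i=1 t=9 v=5: → [0,10); WM=−∞
i=2 t=10 v=7: → [10,20); WM=−∞
i=3 t=27 v=6: → [20,30); WM=24; [0,10) fires=2 [10,20) fires=1
i=4 t=29 v=5: → [20,30); WM=24
i=5 t=34 v=8: → [30,40); WM=24
i=6 t=38 v=7: → [30,40); WM=24
i=7 t=13 v=5: DROP (t<24-3); WM=35; [20,30) fires=2
i=8 t=7 v=5: DROP (t<35-3); WM=35
i=9 t=38 v=9: → [30,40); WM=35
i=10 t=28 v=7: DROP (t<35-3); WM=35
i=11 t=18 v=3: DROP (t<35-3); WM=35
i=12 t=31 v=6: DROP (t<35-3); WM=35
i=13 t=42 v=8: → [40,50); WM=35
i=14 t=43 v=5: → [40,50); WM=35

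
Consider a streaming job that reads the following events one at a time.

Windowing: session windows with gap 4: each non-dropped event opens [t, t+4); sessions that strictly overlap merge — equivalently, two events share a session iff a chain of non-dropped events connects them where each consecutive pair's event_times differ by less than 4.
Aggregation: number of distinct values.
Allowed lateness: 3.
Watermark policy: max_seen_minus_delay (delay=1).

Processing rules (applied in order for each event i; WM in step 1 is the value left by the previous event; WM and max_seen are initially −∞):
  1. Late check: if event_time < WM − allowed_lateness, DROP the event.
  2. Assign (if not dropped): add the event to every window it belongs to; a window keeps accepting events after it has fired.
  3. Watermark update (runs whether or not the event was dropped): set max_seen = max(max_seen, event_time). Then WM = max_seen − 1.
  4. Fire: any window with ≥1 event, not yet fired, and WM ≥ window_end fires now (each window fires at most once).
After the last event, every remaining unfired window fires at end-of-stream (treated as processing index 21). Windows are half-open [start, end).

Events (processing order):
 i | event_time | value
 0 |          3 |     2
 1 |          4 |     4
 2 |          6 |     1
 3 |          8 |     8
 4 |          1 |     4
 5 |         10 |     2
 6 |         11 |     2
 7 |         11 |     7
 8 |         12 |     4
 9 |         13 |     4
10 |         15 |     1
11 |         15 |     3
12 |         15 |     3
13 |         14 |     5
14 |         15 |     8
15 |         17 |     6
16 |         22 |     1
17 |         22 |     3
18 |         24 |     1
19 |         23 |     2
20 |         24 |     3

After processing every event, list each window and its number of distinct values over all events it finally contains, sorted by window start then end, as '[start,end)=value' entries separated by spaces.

i=0 t=3 v=2: → [3,7); WM=2
i=1 t=4 v=4: → [3,8); WM=3
i=2 t=6 v=1: → [3,10); WM=5
i=3 t=8 v=8: → [3,12); WM=7
i=4 t=1 v=4: DROP (t<7-3); WM=7
i=5 t=10 v=2: → [3,14); WM=9
i=6 t=11 v=2: → [3,15); WM=10
i=7 t=11 v=7: → [3,15); WM=10
i=8 t=12 v=4: → [3,16); WM=11
i=9 t=13 v=4: → [3,17); WM=12
i=10 t=15 v=1: → [3,19); WM=14
i=11 t=15 v=3: → [3,19); WM=14
i=12 t=15 v=3: → [3,19); WM=14
i=13 t=14 v=5: → [3,19); WM=14
i=14 t=15 v=8: → [3,19); WM=14
i=15 t=17 v=6: → [3,21); WM=16
i=16 t=22 v=1: → [22,26); WM=21
i=17 t=22 v=3: → [22,26); WM=21
i=18 t=24 v=1: → [22,28); WM=23
i=19 t=23 v=2: → [22,28); WM=23
i=20 t=24 v=3: → [22,28); WM=23

[3,21)=8 [22,28)=3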